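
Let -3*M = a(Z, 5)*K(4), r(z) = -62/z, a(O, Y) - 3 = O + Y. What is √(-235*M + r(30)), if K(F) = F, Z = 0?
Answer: √62615/5 ≈ 50.046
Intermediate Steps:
a(O, Y) = 3 + O + Y (a(O, Y) = 3 + (O + Y) = 3 + O + Y)
M = -32/3 (M = -(3 + 0 + 5)*4/3 = -8*4/3 = -⅓*32 = -32/3 ≈ -10.667)
√(-235*M + r(30)) = √(-235*(-32/3) - 62/30) = √(7520/3 - 62*1/30) = √(7520/3 - 31/15) = √(12523/5) = √62615/5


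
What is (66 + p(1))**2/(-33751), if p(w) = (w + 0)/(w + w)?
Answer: -17689/135004 ≈ -0.13103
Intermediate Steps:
p(w) = 1/2 (p(w) = w/((2*w)) = w*(1/(2*w)) = 1/2)
(66 + p(1))**2/(-33751) = (66 + 1/2)**2/(-33751) = (133/2)**2*(-1/33751) = (17689/4)*(-1/33751) = -17689/135004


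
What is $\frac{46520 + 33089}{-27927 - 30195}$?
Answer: $- \frac{79609}{58122} \approx -1.3697$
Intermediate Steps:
$\frac{46520 + 33089}{-27927 - 30195} = \frac{79609}{-58122} = 79609 \left(- \frac{1}{58122}\right) = - \frac{79609}{58122}$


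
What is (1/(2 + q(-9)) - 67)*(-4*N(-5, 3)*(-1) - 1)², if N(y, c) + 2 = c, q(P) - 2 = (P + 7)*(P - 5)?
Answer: -19287/32 ≈ -602.72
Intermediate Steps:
q(P) = 2 + (-5 + P)*(7 + P) (q(P) = 2 + (P + 7)*(P - 5) = 2 + (7 + P)*(-5 + P) = 2 + (-5 + P)*(7 + P))
N(y, c) = -2 + c
(1/(2 + q(-9)) - 67)*(-4*N(-5, 3)*(-1) - 1)² = (1/(2 + (-33 + (-9)² + 2*(-9))) - 67)*(-4*(-2 + 3)*(-1) - 1)² = (1/(2 + (-33 + 81 - 18)) - 67)*(-4*1*(-1) - 1)² = (1/(2 + 30) - 67)*(-4*(-1) - 1)² = (1/32 - 67)*(4 - 1)² = (1/32 - 67)*3² = -2143/32*9 = -19287/32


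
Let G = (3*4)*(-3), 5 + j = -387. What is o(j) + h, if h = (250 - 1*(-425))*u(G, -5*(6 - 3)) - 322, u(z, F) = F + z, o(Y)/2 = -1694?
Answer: -38135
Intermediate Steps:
j = -392 (j = -5 - 387 = -392)
G = -36 (G = 12*(-3) = -36)
o(Y) = -3388 (o(Y) = 2*(-1694) = -3388)
h = -34747 (h = (250 - 1*(-425))*(-5*(6 - 3) - 36) - 322 = (250 + 425)*(-5*3 - 36) - 322 = 675*(-15 - 36) - 322 = 675*(-51) - 322 = -34425 - 322 = -34747)
o(j) + h = -3388 - 34747 = -38135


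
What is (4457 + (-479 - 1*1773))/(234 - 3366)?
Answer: -245/348 ≈ -0.70402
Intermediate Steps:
(4457 + (-479 - 1*1773))/(234 - 3366) = (4457 + (-479 - 1773))/(-3132) = (4457 - 2252)*(-1/3132) = 2205*(-1/3132) = -245/348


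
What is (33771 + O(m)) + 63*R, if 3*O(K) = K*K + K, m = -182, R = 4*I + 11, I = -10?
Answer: 128774/3 ≈ 42925.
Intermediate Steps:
R = -29 (R = 4*(-10) + 11 = -40 + 11 = -29)
O(K) = K/3 + K**2/3 (O(K) = (K*K + K)/3 = (K**2 + K)/3 = (K + K**2)/3 = K/3 + K**2/3)
(33771 + O(m)) + 63*R = (33771 + (1/3)*(-182)*(1 - 182)) + 63*(-29) = (33771 + (1/3)*(-182)*(-181)) - 1827 = (33771 + 32942/3) - 1827 = 134255/3 - 1827 = 128774/3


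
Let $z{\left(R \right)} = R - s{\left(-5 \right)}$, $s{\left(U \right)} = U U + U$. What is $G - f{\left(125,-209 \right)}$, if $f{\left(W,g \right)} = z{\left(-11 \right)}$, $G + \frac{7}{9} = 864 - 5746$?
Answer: $- \frac{43666}{9} \approx -4851.8$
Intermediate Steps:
$G = - \frac{43945}{9}$ ($G = - \frac{7}{9} + \left(864 - 5746\right) = - \frac{7}{9} - 4882 = - \frac{43945}{9} \approx -4882.8$)
$s{\left(U \right)} = U + U^{2}$ ($s{\left(U \right)} = U^{2} + U = U + U^{2}$)
$z{\left(R \right)} = -20 + R$ ($z{\left(R \right)} = R - - 5 \left(1 - 5\right) = R - \left(-5\right) \left(-4\right) = R - 20 = -20 + R$)
$f{\left(W,g \right)} = -31$ ($f{\left(W,g \right)} = -20 - 11 = -31$)
$G - f{\left(125,-209 \right)} = - \frac{43945}{9} - -31 = - \frac{43945}{9} + 31 = - \frac{43666}{9}$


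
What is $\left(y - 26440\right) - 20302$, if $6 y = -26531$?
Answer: $- \frac{306983}{6} \approx -51164.0$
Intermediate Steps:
$y = - \frac{26531}{6}$ ($y = \frac{1}{6} \left(-26531\right) = - \frac{26531}{6} \approx -4421.8$)
$\left(y - 26440\right) - 20302 = \left(- \frac{26531}{6} - 26440\right) - 20302 = - \frac{185171}{6} - 20302 = - \frac{306983}{6}$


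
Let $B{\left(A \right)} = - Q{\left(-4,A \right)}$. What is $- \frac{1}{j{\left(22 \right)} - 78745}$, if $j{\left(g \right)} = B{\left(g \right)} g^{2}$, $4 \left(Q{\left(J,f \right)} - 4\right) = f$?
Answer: $\frac{1}{83343} \approx 1.1999 \cdot 10^{-5}$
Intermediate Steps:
$Q{\left(J,f \right)} = 4 + \frac{f}{4}$
$B{\left(A \right)} = -4 - \frac{A}{4}$ ($B{\left(A \right)} = - (4 + \frac{A}{4}) = -4 - \frac{A}{4}$)
$j{\left(g \right)} = g^{2} \left(-4 - \frac{g}{4}\right)$ ($j{\left(g \right)} = \left(-4 - \frac{g}{4}\right) g^{2} = g^{2} \left(-4 - \frac{g}{4}\right)$)
$- \frac{1}{j{\left(22 \right)} - 78745} = - \frac{1}{\frac{22^{2} \left(-16 - 22\right)}{4} - 78745} = - \frac{1}{\frac{1}{4} \cdot 484 \left(-16 - 22\right) - 78745} = - \frac{1}{\frac{1}{4} \cdot 484 \left(-38\right) - 78745} = - \frac{1}{-4598 - 78745} = - \frac{1}{-83343} = \left(-1\right) \left(- \frac{1}{83343}\right) = \frac{1}{83343}$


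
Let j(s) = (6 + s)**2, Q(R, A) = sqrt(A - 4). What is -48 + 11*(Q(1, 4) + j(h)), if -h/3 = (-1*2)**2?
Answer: 348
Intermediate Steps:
Q(R, A) = sqrt(-4 + A)
h = -12 (h = -3*(-1*2)**2 = -3*(-2)**2 = -3*4 = -12)
-48 + 11*(Q(1, 4) + j(h)) = -48 + 11*(sqrt(-4 + 4) + (6 - 12)**2) = -48 + 11*(sqrt(0) + (-6)**2) = -48 + 11*(0 + 36) = -48 + 11*36 = -48 + 396 = 348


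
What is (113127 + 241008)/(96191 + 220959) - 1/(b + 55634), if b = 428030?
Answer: 17128203349/15339403760 ≈ 1.1166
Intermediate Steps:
(113127 + 241008)/(96191 + 220959) - 1/(b + 55634) = (113127 + 241008)/(96191 + 220959) - 1/(428030 + 55634) = 354135/317150 - 1/483664 = 354135*(1/317150) - 1*1/483664 = 70827/63430 - 1/483664 = 17128203349/15339403760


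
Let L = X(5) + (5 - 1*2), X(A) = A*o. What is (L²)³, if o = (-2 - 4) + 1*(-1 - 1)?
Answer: 2565726409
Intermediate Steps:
o = -8 (o = -6 + 1*(-2) = -6 - 2 = -8)
X(A) = -8*A (X(A) = A*(-8) = -8*A)
L = -37 (L = -8*5 + (5 - 1*2) = -40 + (5 - 2) = -40 + 3 = -37)
(L²)³ = ((-37)²)³ = 1369³ = 2565726409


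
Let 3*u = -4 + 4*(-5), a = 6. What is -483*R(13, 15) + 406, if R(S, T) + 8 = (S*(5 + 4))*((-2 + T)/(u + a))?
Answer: 743183/2 ≈ 3.7159e+5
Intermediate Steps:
u = -8 (u = (-4 + 4*(-5))/3 = (-4 - 20)/3 = (1/3)*(-24) = -8)
R(S, T) = -8 + 9*S*(1 - T/2) (R(S, T) = -8 + (S*(5 + 4))*((-2 + T)/(-8 + 6)) = -8 + (S*9)*((-2 + T)/(-2)) = -8 + (9*S)*((-2 + T)*(-1/2)) = -8 + (9*S)*(1 - T/2) = -8 + 9*S*(1 - T/2))
-483*R(13, 15) + 406 = -483*(-8 + 9*13 - 9/2*13*15) + 406 = -483*(-8 + 117 - 1755/2) + 406 = -483*(-1537/2) + 406 = 742371/2 + 406 = 743183/2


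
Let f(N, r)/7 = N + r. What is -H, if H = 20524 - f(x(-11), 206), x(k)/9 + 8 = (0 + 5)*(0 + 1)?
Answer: -19271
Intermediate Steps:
x(k) = -27 (x(k) = -72 + 9*((0 + 5)*(0 + 1)) = -72 + 9*(5*1) = -72 + 9*5 = -72 + 45 = -27)
f(N, r) = 7*N + 7*r (f(N, r) = 7*(N + r) = 7*N + 7*r)
H = 19271 (H = 20524 - (7*(-27) + 7*206) = 20524 - (-189 + 1442) = 20524 - 1*1253 = 20524 - 1253 = 19271)
-H = -1*19271 = -19271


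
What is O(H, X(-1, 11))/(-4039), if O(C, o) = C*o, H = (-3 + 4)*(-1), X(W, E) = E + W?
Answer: 10/4039 ≈ 0.0024759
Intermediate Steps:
H = -1 (H = 1*(-1) = -1)
O(H, X(-1, 11))/(-4039) = -(11 - 1)/(-4039) = -1*10*(-1/4039) = -10*(-1/4039) = 10/4039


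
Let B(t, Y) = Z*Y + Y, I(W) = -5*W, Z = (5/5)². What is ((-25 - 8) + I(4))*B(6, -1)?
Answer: 106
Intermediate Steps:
Z = 1 (Z = (5*(⅕))² = 1² = 1)
B(t, Y) = 2*Y (B(t, Y) = 1*Y + Y = Y + Y = 2*Y)
((-25 - 8) + I(4))*B(6, -1) = ((-25 - 8) - 5*4)*(2*(-1)) = (-33 - 20)*(-2) = -53*(-2) = 106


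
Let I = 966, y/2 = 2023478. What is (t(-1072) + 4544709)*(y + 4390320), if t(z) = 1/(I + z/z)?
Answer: 37079580363422704/967 ≈ 3.8345e+13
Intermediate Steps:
y = 4046956 (y = 2*2023478 = 4046956)
t(z) = 1/967 (t(z) = 1/(966 + z/z) = 1/(966 + 1) = 1/967)
(t(-1072) + 4544709)*(y + 4390320) = (1/967 + 4544709)*(4046956 + 4390320) = (4394733604/967)*8437276 = 37079580363422704/967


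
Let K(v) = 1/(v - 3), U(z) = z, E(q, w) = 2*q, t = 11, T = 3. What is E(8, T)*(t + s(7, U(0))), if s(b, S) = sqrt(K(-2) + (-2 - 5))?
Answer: 176 + 96*I*sqrt(5)/5 ≈ 176.0 + 42.932*I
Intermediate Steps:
K(v) = 1/(-3 + v)
s(b, S) = 6*I*sqrt(5)/5 (s(b, S) = sqrt(1/(-3 - 2) + (-2 - 5)) = sqrt(1/(-5) - 7) = sqrt(-1/5 - 7) = sqrt(-36/5) = 6*I*sqrt(5)/5)
E(8, T)*(t + s(7, U(0))) = (2*8)*(11 + 6*I*sqrt(5)/5) = 16*(11 + 6*I*sqrt(5)/5) = 176 + 96*I*sqrt(5)/5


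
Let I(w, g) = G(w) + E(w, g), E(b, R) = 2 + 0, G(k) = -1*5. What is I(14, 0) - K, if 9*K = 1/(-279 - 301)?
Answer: -15659/5220 ≈ -2.9998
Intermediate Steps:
G(k) = -5
E(b, R) = 2
K = -1/5220 (K = 1/(9*(-279 - 301)) = (⅑)/(-580) = (⅑)*(-1/580) = -1/5220 ≈ -0.00019157)
I(w, g) = -3 (I(w, g) = -5 + 2 = -3)
I(14, 0) - K = -3 - 1*(-1/5220) = -3 + 1/5220 = -15659/5220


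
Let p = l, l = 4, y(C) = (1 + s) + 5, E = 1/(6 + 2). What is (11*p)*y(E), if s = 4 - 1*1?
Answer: 396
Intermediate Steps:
E = ⅛ (E = 1/8 = ⅛ ≈ 0.12500)
s = 3 (s = 4 - 1 = 3)
y(C) = 9 (y(C) = (1 + 3) + 5 = 4 + 5 = 9)
p = 4
(11*p)*y(E) = (11*4)*9 = 44*9 = 396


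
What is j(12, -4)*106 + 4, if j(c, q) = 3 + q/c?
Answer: 860/3 ≈ 286.67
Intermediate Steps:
j(12, -4)*106 + 4 = (3 - 4/12)*106 + 4 = (3 - 4*1/12)*106 + 4 = (3 - ⅓)*106 + 4 = (8/3)*106 + 4 = 848/3 + 4 = 860/3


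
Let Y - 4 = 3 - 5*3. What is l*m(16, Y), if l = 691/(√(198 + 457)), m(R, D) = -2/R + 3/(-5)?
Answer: -20039*√655/26200 ≈ -19.575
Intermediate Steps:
Y = -8 (Y = 4 + (3 - 5*3) = 4 + (3 - 15) = 4 - 12 = -8)
m(R, D) = -⅗ - 2/R (m(R, D) = -2/R + 3*(-⅕) = -2/R - ⅗ = -⅗ - 2/R)
l = 691*√655/655 (l = 691/(√655) = 691*(√655/655) = 691*√655/655 ≈ 27.000)
l*m(16, Y) = (691*√655/655)*(-⅗ - 2/16) = (691*√655/655)*(-⅗ - 2*1/16) = (691*√655/655)*(-⅗ - ⅛) = (691*√655/655)*(-29/40) = -20039*√655/26200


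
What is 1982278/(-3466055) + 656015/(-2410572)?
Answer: -7052207913841/8355175133460 ≈ -0.84405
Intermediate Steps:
1982278/(-3466055) + 656015/(-2410572) = 1982278*(-1/3466055) + 656015*(-1/2410572) = -1982278/3466055 - 656015/2410572 = -7052207913841/8355175133460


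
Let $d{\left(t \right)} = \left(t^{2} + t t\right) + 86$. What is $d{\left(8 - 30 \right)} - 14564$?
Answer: $-13510$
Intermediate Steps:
$d{\left(t \right)} = 86 + 2 t^{2}$ ($d{\left(t \right)} = \left(t^{2} + t^{2}\right) + 86 = 2 t^{2} + 86 = 86 + 2 t^{2}$)
$d{\left(8 - 30 \right)} - 14564 = \left(86 + 2 \left(8 - 30\right)^{2}\right) - 14564 = \left(86 + 2 \left(-22\right)^{2}\right) - 14564 = \left(86 + 2 \cdot 484\right) - 14564 = \left(86 + 968\right) - 14564 = 1054 - 14564 = -13510$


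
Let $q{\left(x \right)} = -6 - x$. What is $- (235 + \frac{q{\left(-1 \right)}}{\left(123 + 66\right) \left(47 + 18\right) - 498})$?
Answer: $- \frac{2769940}{11787} \approx -235.0$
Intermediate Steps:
$- (235 + \frac{q{\left(-1 \right)}}{\left(123 + 66\right) \left(47 + 18\right) - 498}) = - (235 + \frac{-6 - -1}{\left(123 + 66\right) \left(47 + 18\right) - 498}) = - (235 + \frac{-6 + 1}{189 \cdot 65 - 498}) = - (235 + \frac{1}{12285 - 498} \left(-5\right)) = - (235 + \frac{1}{11787} \left(-5\right)) = - (235 - \frac{5}{11787}) = \left(-1\right) \frac{2769940}{11787} = - \frac{2769940}{11787}$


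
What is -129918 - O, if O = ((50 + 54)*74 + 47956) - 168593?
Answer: -16977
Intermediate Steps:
O = -112941 (O = (104*74 + 47956) - 168593 = (7696 + 47956) - 168593 = 55652 - 168593 = -112941)
-129918 - O = -129918 - 1*(-112941) = -129918 + 112941 = -16977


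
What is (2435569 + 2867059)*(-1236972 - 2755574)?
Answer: -21170986210888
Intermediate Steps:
(2435569 + 2867059)*(-1236972 - 2755574) = 5302628*(-3992546) = -21170986210888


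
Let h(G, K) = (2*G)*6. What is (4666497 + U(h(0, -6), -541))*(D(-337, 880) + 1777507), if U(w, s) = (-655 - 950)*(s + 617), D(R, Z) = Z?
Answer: 8081909954079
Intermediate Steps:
h(G, K) = 12*G
U(w, s) = -990285 - 1605*s (U(w, s) = -1605*(617 + s) = -990285 - 1605*s)
(4666497 + U(h(0, -6), -541))*(D(-337, 880) + 1777507) = (4666497 + (-990285 - 1605*(-541)))*(880 + 1777507) = (4666497 + (-990285 + 868305))*1778387 = (4666497 - 121980)*1778387 = 4544517*1778387 = 8081909954079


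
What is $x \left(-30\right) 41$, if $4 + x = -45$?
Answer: $60270$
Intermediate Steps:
$x = -49$ ($x = -4 - 45 = -49$)
$x \left(-30\right) 41 = \left(-49\right) \left(-30\right) 41 = 1470 \cdot 41 = 60270$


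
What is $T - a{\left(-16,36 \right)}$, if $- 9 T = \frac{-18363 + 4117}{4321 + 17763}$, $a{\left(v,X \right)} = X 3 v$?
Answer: $\frac{171732307}{99378} \approx 1728.1$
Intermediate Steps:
$a{\left(v,X \right)} = 3 X v$
$T = \frac{7123}{99378}$ ($T = - \frac{\left(-18363 + 4117\right) \frac{1}{4321 + 17763}}{9} = - \frac{\left(-14246\right) \frac{1}{22084}}{9} = \left(- \frac{1}{9}\right) \left(- \frac{7123}{11042}\right) = \frac{7123}{99378} \approx 0.071676$)
$T - a{\left(-16,36 \right)} = \frac{7123}{99378} - 3 \cdot 36 \left(-16\right) = \frac{7123}{99378} - -1728 = \frac{7123}{99378} + 1728 = \frac{171732307}{99378}$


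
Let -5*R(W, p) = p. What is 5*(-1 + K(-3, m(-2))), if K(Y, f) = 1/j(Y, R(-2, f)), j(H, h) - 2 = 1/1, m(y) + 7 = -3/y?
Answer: -10/3 ≈ -3.3333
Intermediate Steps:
m(y) = -7 - 3/y
R(W, p) = -p/5
j(H, h) = 3 (j(H, h) = 2 + 1/1 = 2 + 1 = 3)
K(Y, f) = ⅓ (K(Y, f) = 1/3 = ⅓)
5*(-1 + K(-3, m(-2))) = 5*(-1 + ⅓) = 5*(-⅔) = -10/3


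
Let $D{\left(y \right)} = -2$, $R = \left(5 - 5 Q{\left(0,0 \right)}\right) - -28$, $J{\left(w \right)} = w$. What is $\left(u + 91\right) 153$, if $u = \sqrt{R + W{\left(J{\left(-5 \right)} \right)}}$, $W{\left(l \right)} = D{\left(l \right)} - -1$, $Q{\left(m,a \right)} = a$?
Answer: $13923 + 612 \sqrt{2} \approx 14789.0$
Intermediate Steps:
$R = 33$ ($R = \left(5 - 0\right) - -28 = \left(5 + 0\right) + 28 = 5 + 28 = 33$)
$W{\left(l \right)} = -1$ ($W{\left(l \right)} = -2 - -1 = -2 + 1 = -1$)
$u = 4 \sqrt{2}$ ($u = \sqrt{33 - 1} = \sqrt{32} = 4 \sqrt{2} \approx 5.6569$)
$\left(u + 91\right) 153 = \left(4 \sqrt{2} + 91\right) 153 = \left(91 + 4 \sqrt{2}\right) 153 = 13923 + 612 \sqrt{2}$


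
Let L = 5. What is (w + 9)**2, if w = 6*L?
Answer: 1521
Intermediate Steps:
w = 30 (w = 6*5 = 30)
(w + 9)**2 = (30 + 9)**2 = 39**2 = 1521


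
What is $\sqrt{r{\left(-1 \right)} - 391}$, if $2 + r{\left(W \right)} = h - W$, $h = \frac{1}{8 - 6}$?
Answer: $\frac{3 i \sqrt{174}}{2} \approx 19.786 i$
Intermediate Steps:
$h = \frac{1}{2} \approx 0.5$
$r{\left(W \right)} = - \frac{3}{2} - W$ ($r{\left(W \right)} = -2 - \left(- \frac{1}{2} + W\right) = - \frac{3}{2} - W$)
$\sqrt{r{\left(-1 \right)} - 391} = \sqrt{\left(- \frac{3}{2} - -1\right) - 391} = \sqrt{\left(- \frac{3}{2} + 1\right) - 391} = \sqrt{- \frac{1}{2} - 391} = \sqrt{- \frac{783}{2}} = \frac{3 i \sqrt{174}}{2}$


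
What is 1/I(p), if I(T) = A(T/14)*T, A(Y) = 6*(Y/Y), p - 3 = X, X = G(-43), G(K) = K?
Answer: -1/240 ≈ -0.0041667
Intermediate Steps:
X = -43
p = -40 (p = 3 - 43 = -40)
A(Y) = 6 (A(Y) = 6*1 = 6)
I(T) = 6*T
1/I(p) = 1/(6*(-40)) = 1/(-240) = -1/240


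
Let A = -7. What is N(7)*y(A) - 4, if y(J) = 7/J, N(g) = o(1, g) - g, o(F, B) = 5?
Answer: -2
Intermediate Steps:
N(g) = 5 - g
N(7)*y(A) - 4 = (5 - 1*7)*(7/(-7)) - 4 = (5 - 7)*(7*(-1/7)) - 4 = -2*(-1) - 4 = 2 - 4 = -2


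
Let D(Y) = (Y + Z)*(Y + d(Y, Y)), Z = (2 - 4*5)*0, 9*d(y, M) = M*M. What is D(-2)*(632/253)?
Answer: 17696/2277 ≈ 7.7716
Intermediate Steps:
d(y, M) = M**2/9 (d(y, M) = (M*M)/9 = M**2/9)
Z = 0 (Z = (2 - 20)*0 = -18*0 = 0)
D(Y) = Y*(Y + Y**2/9) (D(Y) = (Y + 0)*(Y + Y**2/9) = Y*(Y + Y**2/9))
D(-2)*(632/253) = ((1/9)*(-2)**2*(9 - 2))*(632/253) = ((1/9)*4*7)*(632*(1/253)) = (28/9)*(632/253) = 17696/2277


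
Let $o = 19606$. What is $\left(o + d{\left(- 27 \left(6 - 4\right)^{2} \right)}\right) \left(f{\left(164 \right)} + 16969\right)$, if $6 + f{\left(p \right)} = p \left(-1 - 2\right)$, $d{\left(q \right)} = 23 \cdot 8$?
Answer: $325961090$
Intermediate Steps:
$d{\left(q \right)} = 184$
$f{\left(p \right)} = -6 - 3 p$ ($f{\left(p \right)} = -6 + p \left(-1 - 2\right) = -6 + p \left(-3\right) = -6 - 3 p$)
$\left(o + d{\left(- 27 \left(6 - 4\right)^{2} \right)}\right) \left(f{\left(164 \right)} + 16969\right) = \left(19606 + 184\right) \left(\left(-6 - 492\right) + 16969\right) = 19790 \left(\left(-6 - 492\right) + 16969\right) = 19790 \left(-498 + 16969\right) = 19790 \cdot 16471 = 325961090$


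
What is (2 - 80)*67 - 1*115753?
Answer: -120979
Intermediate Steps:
(2 - 80)*67 - 1*115753 = -78*67 - 115753 = -5226 - 115753 = -120979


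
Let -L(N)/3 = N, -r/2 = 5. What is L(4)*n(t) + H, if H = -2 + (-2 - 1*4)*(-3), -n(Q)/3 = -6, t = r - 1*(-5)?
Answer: -200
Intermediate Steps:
r = -10 (r = -2*5 = -10)
t = -5 (t = -10 - 1*(-5) = -10 + 5 = -5)
n(Q) = 18 (n(Q) = -3*(-6) = 18)
L(N) = -3*N
H = 16 (H = -2 + (-2 - 4)*(-3) = -2 - 6*(-3) = -2 + 18 = 16)
L(4)*n(t) + H = -3*4*18 + 16 = -12*18 + 16 = -216 + 16 = -200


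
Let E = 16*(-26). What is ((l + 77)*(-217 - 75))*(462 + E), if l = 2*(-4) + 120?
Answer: -2538648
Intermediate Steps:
l = 112 (l = -8 + 120 = 112)
E = -416
((l + 77)*(-217 - 75))*(462 + E) = ((112 + 77)*(-217 - 75))*(462 - 416) = (189*(-292))*46 = -55188*46 = -2538648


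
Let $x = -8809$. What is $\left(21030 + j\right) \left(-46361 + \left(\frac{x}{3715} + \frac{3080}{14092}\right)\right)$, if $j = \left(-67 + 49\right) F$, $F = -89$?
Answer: $- \frac{13733061200999664}{13087945} \approx -1.0493 \cdot 10^{9}$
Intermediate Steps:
$j = 1602$ ($j = \left(-67 + 49\right) \left(-89\right) = \left(-18\right) \left(-89\right) = 1602$)
$\left(21030 + j\right) \left(-46361 + \left(\frac{x}{3715} + \frac{3080}{14092}\right)\right) = \left(21030 + 1602\right) \left(-46361 + \left(- \frac{8809}{3715} + \frac{3080}{14092}\right)\right) = 22632 \left(-46361 + \left(\left(-8809\right) \frac{1}{3715} + 3080 \cdot \frac{1}{14092}\right)\right) = 22632 \left(-46361 + \left(- \frac{8809}{3715} + \frac{770}{3523}\right)\right) = 22632 \left(-46361 - \frac{28173557}{13087945}\right) = 22632 \left(- \frac{606798391702}{13087945}\right) = - \frac{13733061200999664}{13087945}$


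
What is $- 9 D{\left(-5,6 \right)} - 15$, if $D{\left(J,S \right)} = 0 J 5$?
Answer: $-15$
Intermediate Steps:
$D{\left(J,S \right)} = 0$ ($D{\left(J,S \right)} = 0 \cdot 5 = 0$)
$- 9 D{\left(-5,6 \right)} - 15 = \left(-9\right) 0 - 15 = 0 - 15 = -15$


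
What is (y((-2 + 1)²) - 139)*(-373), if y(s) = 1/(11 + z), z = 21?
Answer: 1658731/32 ≈ 51835.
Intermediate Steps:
y(s) = 1/32 (y(s) = 1/(11 + 21) = 1/32)
(y((-2 + 1)²) - 139)*(-373) = (1/32 - 139)*(-373) = -4447/32*(-373) = 1658731/32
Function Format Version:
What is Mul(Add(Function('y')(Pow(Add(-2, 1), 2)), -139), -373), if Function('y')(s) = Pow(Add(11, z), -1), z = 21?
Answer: Rational(1658731, 32) ≈ 51835.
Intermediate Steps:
Function('y')(s) = Rational(1, 32) (Function('y')(s) = Pow(Add(11, 21), -1) = Pow(32, -1) = Rational(1, 32))
Mul(Add(Function('y')(Pow(Add(-2, 1), 2)), -139), -373) = Mul(Add(Rational(1, 32), -139), -373) = Mul(Rational(-4447, 32), -373) = Rational(1658731, 32)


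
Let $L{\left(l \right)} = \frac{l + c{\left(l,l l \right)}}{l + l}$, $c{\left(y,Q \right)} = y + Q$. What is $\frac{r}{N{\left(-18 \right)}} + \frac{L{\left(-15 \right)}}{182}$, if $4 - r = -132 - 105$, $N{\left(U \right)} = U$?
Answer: $- \frac{3383}{252} \approx -13.425$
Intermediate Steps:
$r = 241$ ($r = 4 - \left(-132 - 105\right) = 4 - -237 = 4 + 237 = 241$)
$c{\left(y,Q \right)} = Q + y$
$L{\left(l \right)} = \frac{l^{2} + 2 l}{2 l}$ ($L{\left(l \right)} = \frac{l + \left(l l + l\right)}{l + l} = \frac{l + \left(l^{2} + l\right)}{2 l} = \left(l + \left(l + l^{2}\right)\right) \frac{1}{2 l} = \left(l^{2} + 2 l\right) \frac{1}{2 l} = \frac{l^{2} + 2 l}{2 l}$)
$\frac{r}{N{\left(-18 \right)}} + \frac{L{\left(-15 \right)}}{182} = \frac{241}{-18} + \frac{1 + \frac{1}{2} \left(-15\right)}{182} = 241 \left(- \frac{1}{18}\right) + \left(1 - \frac{15}{2}\right) \frac{1}{182} = - \frac{241}{18} - \frac{1}{28} = - \frac{3383}{252}$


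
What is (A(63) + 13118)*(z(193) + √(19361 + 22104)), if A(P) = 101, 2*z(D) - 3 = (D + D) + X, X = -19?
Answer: 2445515 + 13219*√41465 ≈ 5.1373e+6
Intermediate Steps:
z(D) = -8 + D (z(D) = 3/2 + ((D + D) - 19)/2 = 3/2 + (2*D - 19)/2 = 3/2 + (-19 + 2*D)/2 = 3/2 + (-19/2 + D) = -8 + D)
(A(63) + 13118)*(z(193) + √(19361 + 22104)) = (101 + 13118)*((-8 + 193) + √(19361 + 22104)) = 13219*(185 + √41465) = 2445515 + 13219*√41465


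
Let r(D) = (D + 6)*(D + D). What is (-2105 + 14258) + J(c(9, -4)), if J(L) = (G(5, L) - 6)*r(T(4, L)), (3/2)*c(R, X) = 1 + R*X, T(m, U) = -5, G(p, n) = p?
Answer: 12163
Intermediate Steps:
c(R, X) = ⅔ + 2*R*X/3 (c(R, X) = 2*(1 + R*X)/3 = ⅔ + 2*R*X/3)
r(D) = 2*D*(6 + D) (r(D) = (6 + D)*(2*D) = 2*D*(6 + D))
J(L) = 10 (J(L) = (5 - 6)*(2*(-5)*(6 - 5)) = -2*(-5) = -1*(-10) = 10)
(-2105 + 14258) + J(c(9, -4)) = (-2105 + 14258) + 10 = 12153 + 10 = 12163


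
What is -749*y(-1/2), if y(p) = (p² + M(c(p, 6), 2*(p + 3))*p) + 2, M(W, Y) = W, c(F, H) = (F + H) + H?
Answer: 5243/2 ≈ 2621.5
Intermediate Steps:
c(F, H) = F + 2*H
y(p) = 2 + p² + p*(12 + p) (y(p) = (p² + (p + 2*6)*p) + 2 = (p² + (p + 12)*p) + 2 = (p² + (12 + p)*p) + 2 = (p² + p*(12 + p)) + 2 = 2 + p² + p*(12 + p))
-749*y(-1/2) = -749*(2 + (-1/2)² + (-1/2)*(12 - 1/2)) = -749*(2 + (-1*½)² + (-1*½)*(12 - 1*½)) = -749*(2 + (-½)² - (12 - ½)/2) = -749*(2 + ¼ - ½*23/2) = -749*(2 + ¼ - 23/4) = -749*(-7/2) = 5243/2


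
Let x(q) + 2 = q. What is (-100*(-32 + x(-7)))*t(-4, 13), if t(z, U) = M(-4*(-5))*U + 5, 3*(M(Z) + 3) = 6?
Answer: -32800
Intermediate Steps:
x(q) = -2 + q
M(Z) = -1 (M(Z) = -3 + (⅓)*6 = -3 + 2 = -1)
t(z, U) = 5 - U (t(z, U) = -U + 5 = 5 - U)
(-100*(-32 + x(-7)))*t(-4, 13) = (-100*(-32 + (-2 - 7)))*(5 - 1*13) = (-100*(-32 - 9))*(5 - 13) = -100*(-41)*(-8) = 4100*(-8) = -32800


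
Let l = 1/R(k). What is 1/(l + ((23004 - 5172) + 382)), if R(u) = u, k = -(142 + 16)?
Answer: 158/2877811 ≈ 5.4903e-5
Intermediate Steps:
k = -158 (k = -1*158 = -158)
l = -1/158 (l = 1/(-158) = -1/158 ≈ -0.0063291)
1/(l + ((23004 - 5172) + 382)) = 1/(-1/158 + ((23004 - 5172) + 382)) = 1/(-1/158 + (17832 + 382)) = 1/(-1/158 + 18214) = 1/(2877811/158) = 158/2877811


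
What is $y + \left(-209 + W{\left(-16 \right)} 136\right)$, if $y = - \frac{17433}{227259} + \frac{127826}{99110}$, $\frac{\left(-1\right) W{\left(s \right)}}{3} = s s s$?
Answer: $\frac{2090894746688623}{1251313305} \approx 1.671 \cdot 10^{6}$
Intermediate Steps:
$W{\left(s \right)} = - 3 s^{3}$ ($W{\left(s \right)} = - 3 s s s = - 3 s^{2} s = - 3 s^{3}$)
$y = \frac{1517879128}{1251313305}$ ($y = \left(-17433\right) \frac{1}{227259} + 127826 \cdot \frac{1}{99110} = - \frac{1937}{25251} + \frac{63913}{49555} = \frac{1517879128}{1251313305} \approx 1.213$)
$y + \left(-209 + W{\left(-16 \right)} 136\right) = \frac{1517879128}{1251313305} - \left(209 - - 3 \left(-16\right)^{3} \cdot 136\right) = \frac{1517879128}{1251313305} - \left(209 - \left(-3\right) \left(-4096\right) 136\right) = \frac{1517879128}{1251313305} + \left(-209 + 12288 \cdot 136\right) = \frac{1517879128}{1251313305} + \left(-209 + 1671168\right) = \frac{1517879128}{1251313305} + 1670959 = \frac{2090894746688623}{1251313305}$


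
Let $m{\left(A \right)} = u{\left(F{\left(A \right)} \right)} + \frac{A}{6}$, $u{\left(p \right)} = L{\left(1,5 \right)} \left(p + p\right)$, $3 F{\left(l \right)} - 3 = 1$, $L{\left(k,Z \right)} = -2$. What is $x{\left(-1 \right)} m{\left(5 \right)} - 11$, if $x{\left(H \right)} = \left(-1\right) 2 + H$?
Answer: $\frac{5}{2} \approx 2.5$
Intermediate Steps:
$F{\left(l \right)} = \frac{4}{3}$ ($F{\left(l \right)} = 1 + \frac{1}{3} \cdot 1 = 1 + \frac{1}{3} = \frac{4}{3}$)
$u{\left(p \right)} = - 4 p$ ($u{\left(p \right)} = - 2 \left(p + p\right) = - 2 \cdot 2 p = - 4 p$)
$m{\left(A \right)} = - \frac{16}{3} + \frac{A}{6}$ ($m{\left(A \right)} = \left(-4\right) \frac{4}{3} + \frac{A}{6} = - \frac{16}{3} + A \frac{1}{6} = - \frac{16}{3} + \frac{A}{6}$)
$x{\left(H \right)} = -2 + H$
$x{\left(-1 \right)} m{\left(5 \right)} - 11 = \left(-2 - 1\right) \left(- \frac{16}{3} + \frac{1}{6} \cdot 5\right) - 11 = - 3 \left(- \frac{16}{3} + \frac{5}{6}\right) - 11 = \left(-3\right) \left(- \frac{9}{2}\right) - 11 = \frac{27}{2} - 11 = \frac{5}{2}$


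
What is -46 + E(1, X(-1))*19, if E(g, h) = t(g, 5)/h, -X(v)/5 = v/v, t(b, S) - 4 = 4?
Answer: -382/5 ≈ -76.400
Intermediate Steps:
t(b, S) = 8 (t(b, S) = 4 + 4 = 8)
X(v) = -5 (X(v) = -5*v/v = -5*1 = -5)
E(g, h) = 8/h
-46 + E(1, X(-1))*19 = -46 + (8/(-5))*19 = -46 + (8*(-⅕))*19 = -46 - 8/5*19 = -46 - 152/5 = -382/5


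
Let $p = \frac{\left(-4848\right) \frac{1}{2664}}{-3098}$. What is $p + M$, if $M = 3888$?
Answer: $\frac{668498933}{171939} \approx 3888.0$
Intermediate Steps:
$p = \frac{101}{171939}$ ($p = \left(-4848\right) \frac{1}{2664} \left(- \frac{1}{3098}\right) = \left(- \frac{202}{111}\right) \left(- \frac{1}{3098}\right) = \frac{101}{171939} \approx 0.00058742$)
$p + M = \frac{101}{171939} + 3888 = \frac{668498933}{171939}$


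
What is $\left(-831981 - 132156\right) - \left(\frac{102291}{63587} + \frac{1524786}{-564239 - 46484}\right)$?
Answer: $- \frac{37441303617408948}{38834043401} \approx -9.6414 \cdot 10^{5}$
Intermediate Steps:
$\left(-831981 - 132156\right) - \left(\frac{102291}{63587} + \frac{1524786}{-564239 - 46484}\right) = -964137 - \left(\frac{102291}{63587} + \frac{1524786}{-610723}\right) = -964137 - - \frac{34485100989}{38834043401} = -964137 + \left(\frac{1524786}{610723} - \frac{102291}{63587}\right) = -964137 + \frac{34485100989}{38834043401} = - \frac{37441303617408948}{38834043401}$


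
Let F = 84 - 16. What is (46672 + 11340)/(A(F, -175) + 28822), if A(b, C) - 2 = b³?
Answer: 14503/85814 ≈ 0.16901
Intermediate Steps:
F = 68
A(b, C) = 2 + b³
(46672 + 11340)/(A(F, -175) + 28822) = (46672 + 11340)/((2 + 68³) + 28822) = 58012/((2 + 314432) + 28822) = 58012/(314434 + 28822) = 58012/343256 = 58012*(1/343256) = 14503/85814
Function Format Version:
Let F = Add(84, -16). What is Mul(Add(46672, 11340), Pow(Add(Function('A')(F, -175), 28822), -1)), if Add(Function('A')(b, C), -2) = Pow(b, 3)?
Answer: Rational(14503, 85814) ≈ 0.16901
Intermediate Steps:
F = 68
Function('A')(b, C) = Add(2, Pow(b, 3))
Mul(Add(46672, 11340), Pow(Add(Function('A')(F, -175), 28822), -1)) = Mul(Add(46672, 11340), Pow(Add(Add(2, Pow(68, 3)), 28822), -1)) = Mul(58012, Pow(Add(Add(2, 314432), 28822), -1)) = Mul(58012, Pow(Add(314434, 28822), -1)) = Mul(58012, Pow(343256, -1)) = Mul(58012, Rational(1, 343256)) = Rational(14503, 85814)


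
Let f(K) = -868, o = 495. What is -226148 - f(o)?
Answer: -225280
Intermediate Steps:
-226148 - f(o) = -226148 - 1*(-868) = -226148 + 868 = -225280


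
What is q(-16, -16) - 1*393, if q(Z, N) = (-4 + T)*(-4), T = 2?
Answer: -385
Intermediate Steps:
q(Z, N) = 8 (q(Z, N) = (-4 + 2)*(-4) = -2*(-4) = 8)
q(-16, -16) - 1*393 = 8 - 1*393 = 8 - 393 = -385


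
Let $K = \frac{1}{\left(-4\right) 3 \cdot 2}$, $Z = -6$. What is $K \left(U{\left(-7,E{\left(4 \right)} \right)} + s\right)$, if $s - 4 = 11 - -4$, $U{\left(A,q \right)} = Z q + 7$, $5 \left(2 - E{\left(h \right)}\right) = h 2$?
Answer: $- \frac{59}{60} \approx -0.98333$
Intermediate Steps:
$E{\left(h \right)} = 2 - \frac{2 h}{5}$ ($E{\left(h \right)} = 2 - \frac{h 2}{5} = 2 - \frac{2 h}{5}$)
$U{\left(A,q \right)} = 7 - 6 q$ ($U{\left(A,q \right)} = - 6 q + 7 = 7 - 6 q$)
$s = 19$ ($s = 4 + \left(11 - -4\right) = 4 + \left(11 + 4\right) = 4 + 15 = 19$)
$K = - \frac{1}{24}$ ($K = \frac{1}{\left(-12\right) 2} = \frac{1}{-24} = - \frac{1}{24} \approx -0.041667$)
$K \left(U{\left(-7,E{\left(4 \right)} \right)} + s\right) = - \frac{\left(7 - 6 \left(2 - \frac{8}{5}\right)\right) + 19}{24} = - \frac{\left(7 - \frac{12}{5}\right) + 19}{24} = - \frac{\frac{23}{5} + 19}{24} = \left(- \frac{1}{24}\right) \frac{118}{5} = - \frac{59}{60}$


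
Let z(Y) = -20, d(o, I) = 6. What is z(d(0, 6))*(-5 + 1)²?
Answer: -320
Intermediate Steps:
z(d(0, 6))*(-5 + 1)² = -20*(-5 + 1)² = -20*(-4)² = -20*16 = -320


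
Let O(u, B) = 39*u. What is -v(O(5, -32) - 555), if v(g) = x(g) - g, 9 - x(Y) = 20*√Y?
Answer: -369 + 120*I*√10 ≈ -369.0 + 379.47*I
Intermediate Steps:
x(Y) = 9 - 20*√Y
v(g) = 9 - g - 20*√g (v(g) = (9 - 20*√g) - g = 9 - g - 20*√g)
-v(O(5, -32) - 555) = -(9 - (39*5 - 555) - 20*√(39*5 - 555)) = -(9 - (195 - 555) - 20*√(195 - 555)) = -(9 - 1*(-360) - 120*I*√10) = -(9 + 360 - 120*I*√10) = -(369 - 120*I*√10) = -369 + 120*I*√10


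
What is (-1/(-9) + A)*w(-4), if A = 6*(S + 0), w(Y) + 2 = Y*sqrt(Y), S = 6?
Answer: -650/9 - 2600*I/9 ≈ -72.222 - 288.89*I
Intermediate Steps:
w(Y) = -2 + Y**(3/2) (w(Y) = -2 + Y*sqrt(Y) = -2 + Y**(3/2))
A = 36 (A = 6*(6 + 0) = 6*6 = 36)
(-1/(-9) + A)*w(-4) = (-1/(-9) + 36)*(-2 + (-4)**(3/2)) = (-1*(-1/9) + 36)*(-2 - 8*I) = (1/9 + 36)*(-2 - 8*I) = 325*(-2 - 8*I)/9 = -650/9 - 2600*I/9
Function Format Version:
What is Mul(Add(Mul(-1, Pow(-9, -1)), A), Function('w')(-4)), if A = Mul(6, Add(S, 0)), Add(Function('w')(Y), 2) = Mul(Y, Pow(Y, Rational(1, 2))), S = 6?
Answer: Add(Rational(-650, 9), Mul(Rational(-2600, 9), I)) ≈ Add(-72.222, Mul(-288.89, I))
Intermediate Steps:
Function('w')(Y) = Add(-2, Pow(Y, Rational(3, 2))) (Function('w')(Y) = Add(-2, Mul(Y, Pow(Y, Rational(1, 2)))) = Add(-2, Pow(Y, Rational(3, 2))))
A = 36 (A = Mul(6, Add(6, 0)) = Mul(6, 6) = 36)
Mul(Add(Mul(-1, Pow(-9, -1)), A), Function('w')(-4)) = Mul(Add(Mul(-1, Pow(-9, -1)), 36), Add(-2, Pow(-4, Rational(3, 2)))) = Mul(Add(Mul(-1, Rational(-1, 9)), 36), Add(-2, Mul(-8, I))) = Mul(Add(Rational(1, 9), 36), Add(-2, Mul(-8, I))) = Mul(Rational(325, 9), Add(-2, Mul(-8, I))) = Add(Rational(-650, 9), Mul(Rational(-2600, 9), I))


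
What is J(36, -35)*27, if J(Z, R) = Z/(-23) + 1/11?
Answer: -10071/253 ≈ -39.806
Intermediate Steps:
J(Z, R) = 1/11 - Z/23 (J(Z, R) = Z*(-1/23) + 1*(1/11) = -Z/23 + 1/11 = 1/11 - Z/23)
J(36, -35)*27 = (1/11 - 1/23*36)*27 = (1/11 - 36/23)*27 = -373/253*27 = -10071/253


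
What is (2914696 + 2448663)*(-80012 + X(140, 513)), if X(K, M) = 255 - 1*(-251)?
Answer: -426419220654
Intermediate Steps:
X(K, M) = 506 (X(K, M) = 255 + 251 = 506)
(2914696 + 2448663)*(-80012 + X(140, 513)) = (2914696 + 2448663)*(-80012 + 506) = 5363359*(-79506) = -426419220654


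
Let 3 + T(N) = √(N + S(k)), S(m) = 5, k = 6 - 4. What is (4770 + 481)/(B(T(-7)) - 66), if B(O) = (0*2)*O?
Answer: -5251/66 ≈ -79.561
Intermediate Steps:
k = 2
T(N) = -3 + √(5 + N) (T(N) = -3 + √(N + 5) = -3 + √(5 + N))
B(O) = 0 (B(O) = 0*O = 0)
(4770 + 481)/(B(T(-7)) - 66) = (4770 + 481)/(0 - 66) = 5251/(-66) = 5251*(-1/66) = -5251/66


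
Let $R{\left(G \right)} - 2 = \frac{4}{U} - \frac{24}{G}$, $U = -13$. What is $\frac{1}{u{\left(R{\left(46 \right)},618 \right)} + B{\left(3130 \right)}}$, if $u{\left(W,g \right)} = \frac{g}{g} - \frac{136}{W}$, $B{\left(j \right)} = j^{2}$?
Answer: $\frac{175}{1714437343} \approx 1.0207 \cdot 10^{-7}$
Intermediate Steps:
$R{\left(G \right)} = \frac{22}{13} - \frac{24}{G}$ ($R{\left(G \right)} = 2 + \left(\frac{4}{-13} - \frac{24}{G}\right) = 2 + \left(4 \left(- \frac{1}{13}\right) - \frac{24}{G}\right) = 2 - \left(\frac{4}{13} + \frac{24}{G}\right) = \frac{22}{13} - \frac{24}{G}$)
$u{\left(W,g \right)} = 1 - \frac{136}{W}$
$\frac{1}{u{\left(R{\left(46 \right)},618 \right)} + B{\left(3130 \right)}} = \frac{1}{\frac{-136 + \left(\frac{22}{13} - \frac{24}{46}\right)}{\frac{22}{13} - \frac{24}{46}} + 3130^{2}} = \frac{1}{\frac{-136 + \left(\frac{22}{13} - \frac{12}{23}\right)}{\frac{22}{13} - \frac{12}{23}} + 9796900} = \frac{1}{\frac{-136 + \frac{350}{299}}{\frac{350}{299}} + 9796900} = \frac{1}{\frac{299}{350} \left(- \frac{40314}{299}\right) + 9796900} = \frac{1}{- \frac{20157}{175} + 9796900} = \frac{1}{\frac{1714437343}{175}} = \frac{175}{1714437343}$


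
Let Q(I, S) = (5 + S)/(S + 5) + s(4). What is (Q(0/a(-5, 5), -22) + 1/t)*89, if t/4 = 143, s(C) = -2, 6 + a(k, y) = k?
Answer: -50819/572 ≈ -88.844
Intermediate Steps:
a(k, y) = -6 + k
t = 572 (t = 4*143 = 572)
Q(I, S) = -1 (Q(I, S) = (5 + S)/(S + 5) - 2 = (5 + S)/(5 + S) - 2 = 1 - 2 = -1)
(Q(0/a(-5, 5), -22) + 1/t)*89 = (-1 + 1/572)*89 = -571/572*89 = -50819/572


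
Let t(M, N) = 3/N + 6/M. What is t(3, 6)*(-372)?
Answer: -930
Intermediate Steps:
t(3, 6)*(-372) = (3/6 + 6/3)*(-372) = (3*(1/6) + 6*(1/3))*(-372) = (1/2 + 2)*(-372) = (5/2)*(-372) = -930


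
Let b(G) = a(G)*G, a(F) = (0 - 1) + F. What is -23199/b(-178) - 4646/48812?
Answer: -160052555/194405993 ≈ -0.82329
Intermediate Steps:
a(F) = -1 + F
b(G) = G*(-1 + G) (b(G) = (-1 + G)*G = G*(-1 + G))
-23199/b(-178) - 4646/48812 = -23199*(-1/(178*(-1 - 178))) - 4646/48812 = -23199/((-178*(-179))) - 4646*1/48812 = -23199/31862 - 2323/24406 = -160052555/194405993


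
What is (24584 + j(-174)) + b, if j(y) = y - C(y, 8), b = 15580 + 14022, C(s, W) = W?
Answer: 54004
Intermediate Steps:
b = 29602
j(y) = -8 + y (j(y) = y - 1*8 = y - 8 = -8 + y)
(24584 + j(-174)) + b = (24584 + (-8 - 174)) + 29602 = (24584 - 182) + 29602 = 24402 + 29602 = 54004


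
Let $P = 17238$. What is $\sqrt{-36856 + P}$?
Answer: $i \sqrt{19618} \approx 140.06 i$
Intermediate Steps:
$\sqrt{-36856 + P} = \sqrt{-36856 + 17238} = \sqrt{-19618} = i \sqrt{19618}$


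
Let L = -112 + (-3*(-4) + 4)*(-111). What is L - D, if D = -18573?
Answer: 16685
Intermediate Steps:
L = -1888 (L = -112 + (12 + 4)*(-111) = -112 + 16*(-111) = -112 - 1776 = -1888)
L - D = -1888 - 1*(-18573) = -1888 + 18573 = 16685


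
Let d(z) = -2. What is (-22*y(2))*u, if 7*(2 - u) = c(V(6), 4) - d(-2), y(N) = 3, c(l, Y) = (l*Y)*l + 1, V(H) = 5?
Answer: 5874/7 ≈ 839.14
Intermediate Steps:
c(l, Y) = 1 + Y*l² (c(l, Y) = (Y*l)*l + 1 = Y*l² + 1 = 1 + Y*l²)
u = -89/7 (u = 2 - ((1 + 4*5²) - 1*(-2))/7 = 2 - ((1 + 4*25) + 2)/7 = 2 - ((1 + 100) + 2)/7 = 2 - (101 + 2)/7 = 2 - ⅐*103 = 2 - 103/7 = -89/7 ≈ -12.714)
(-22*y(2))*u = -22*3*(-89/7) = -66*(-89/7) = 5874/7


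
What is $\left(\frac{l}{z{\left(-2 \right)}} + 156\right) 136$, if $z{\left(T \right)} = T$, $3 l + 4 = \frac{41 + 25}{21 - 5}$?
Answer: $\frac{127279}{6} \approx 21213.0$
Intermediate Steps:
$l = \frac{1}{24}$ ($l = - \frac{4}{3} + \frac{\left(41 + 25\right) \frac{1}{21 - 5}}{3} = - \frac{4}{3} + \frac{66 \cdot \frac{1}{16}}{3} = - \frac{4}{3} + \frac{1}{3} \cdot \frac{33}{8} = - \frac{4}{3} + \frac{11}{8} = \frac{1}{24} \approx 0.041667$)
$\left(\frac{l}{z{\left(-2 \right)}} + 156\right) 136 = \left(\frac{1}{24 \left(-2\right)} + 156\right) 136 = \left(\frac{1}{24} \left(- \frac{1}{2}\right) + 156\right) 136 = \left(- \frac{1}{48} + 156\right) 136 = \frac{7487}{48} \cdot 136 = \frac{127279}{6}$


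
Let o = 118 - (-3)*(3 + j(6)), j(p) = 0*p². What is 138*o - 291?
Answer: 17235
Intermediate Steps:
j(p) = 0
o = 127 (o = 118 - (-3)*(3 + 0) = 118 - (-3)*3 = 118 - 1*(-9) = 118 + 9 = 127)
138*o - 291 = 138*127 - 291 = 17526 - 291 = 17235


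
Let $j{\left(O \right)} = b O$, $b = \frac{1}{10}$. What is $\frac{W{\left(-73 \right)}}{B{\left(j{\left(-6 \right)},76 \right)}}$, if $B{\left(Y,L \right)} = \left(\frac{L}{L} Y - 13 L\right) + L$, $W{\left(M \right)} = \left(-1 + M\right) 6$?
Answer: $\frac{740}{1521} \approx 0.48652$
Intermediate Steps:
$b = \frac{1}{10} \approx 0.1$
$j{\left(O \right)} = \frac{O}{10}$
$W{\left(M \right)} = -6 + 6 M$
$B{\left(Y,L \right)} = Y - 12 L$ ($B{\left(Y,L \right)} = \left(1 Y - 13 L\right) + L = \left(Y - 13 L\right) + L = Y - 12 L$)
$\frac{W{\left(-73 \right)}}{B{\left(j{\left(-6 \right)},76 \right)}} = \frac{-6 + 6 \left(-73\right)}{\frac{1}{10} \left(-6\right) - 912} = \frac{-6 - 438}{- \frac{3}{5} - 912} = - \frac{444}{- \frac{4563}{5}} = \left(-444\right) \left(- \frac{5}{4563}\right) = \frac{740}{1521}$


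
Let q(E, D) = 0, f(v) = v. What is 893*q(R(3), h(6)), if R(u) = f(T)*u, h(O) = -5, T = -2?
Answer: 0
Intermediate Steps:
R(u) = -2*u
893*q(R(3), h(6)) = 893*0 = 0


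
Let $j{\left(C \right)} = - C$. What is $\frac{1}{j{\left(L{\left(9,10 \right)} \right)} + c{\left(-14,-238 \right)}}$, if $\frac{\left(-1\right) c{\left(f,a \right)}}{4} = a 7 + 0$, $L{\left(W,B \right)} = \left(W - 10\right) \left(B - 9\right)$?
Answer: $\frac{1}{6665} \approx 0.00015004$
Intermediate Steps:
$L{\left(W,B \right)} = \left(-10 + W\right) \left(-9 + B\right)$
$c{\left(f,a \right)} = - 28 a$ ($c{\left(f,a \right)} = - 4 \left(a 7 + 0\right) = - 4 \left(7 a + 0\right) = - 4 \cdot 7 a = - 28 a$)
$\frac{1}{j{\left(L{\left(9,10 \right)} \right)} + c{\left(-14,-238 \right)}} = \frac{1}{- (90 - 100 - 81 + 10 \cdot 9) - -6664} = \frac{1}{- (90 - 100 - 81 + 90) + 6664} = \frac{1}{\left(-1\right) \left(-1\right) + 6664} = \frac{1}{1 + 6664} = \frac{1}{6665}$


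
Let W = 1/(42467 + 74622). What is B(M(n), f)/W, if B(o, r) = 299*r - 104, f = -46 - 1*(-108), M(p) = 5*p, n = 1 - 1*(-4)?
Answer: 2158418626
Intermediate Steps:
n = 5 (n = 1 + 4 = 5)
W = 1/117089 ≈ 8.5405e-6
f = 62 (f = -46 + 108 = 62)
B(o, r) = -104 + 299*r
B(M(n), f)/W = (-104 + 299*62)/(1/117089) = (-104 + 18538)*117089 = 18434*117089 = 2158418626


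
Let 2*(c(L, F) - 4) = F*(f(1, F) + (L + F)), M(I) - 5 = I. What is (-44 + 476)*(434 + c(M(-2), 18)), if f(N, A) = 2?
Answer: 278640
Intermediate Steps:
M(I) = 5 + I
c(L, F) = 4 + F*(2 + F + L)/2 (c(L, F) = 4 + (F*(2 + (L + F)))/2 = 4 + (F*(2 + (F + L)))/2 = 4 + (F*(2 + F + L))/2 = 4 + F*(2 + F + L)/2)
(-44 + 476)*(434 + c(M(-2), 18)) = (-44 + 476)*(434 + (4 + 18 + (½)*18² + (½)*18*(5 - 2))) = 432*(434 + (4 + 18 + (½)*324 + (½)*18*3)) = 432*(434 + (4 + 18 + 162 + 27)) = 432*(434 + 211) = 432*645 = 278640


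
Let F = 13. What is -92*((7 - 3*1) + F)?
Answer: -1564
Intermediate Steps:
-92*((7 - 3*1) + F) = -92*((7 - 3*1) + 13) = -92*((7 - 3) + 13) = -92*(4 + 13) = -92*17 = -1564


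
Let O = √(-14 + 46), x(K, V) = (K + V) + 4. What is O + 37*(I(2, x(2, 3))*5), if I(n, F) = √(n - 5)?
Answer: 4*√2 + 185*I*√3 ≈ 5.6569 + 320.43*I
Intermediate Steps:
x(K, V) = 4 + K + V
I(n, F) = √(-5 + n)
O = 4*√2 (O = √32 = 4*√2 ≈ 5.6569)
O + 37*(I(2, x(2, 3))*5) = 4*√2 + 37*(√(-5 + 2)*5) = 4*√2 + 37*(√(-3)*5) = 4*√2 + 37*((I*√3)*5) = 4*√2 + 37*(5*I*√3) = 4*√2 + 185*I*√3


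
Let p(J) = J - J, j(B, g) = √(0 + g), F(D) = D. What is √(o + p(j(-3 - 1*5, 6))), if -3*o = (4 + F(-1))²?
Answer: I*√3 ≈ 1.732*I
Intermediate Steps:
j(B, g) = √g
o = -3 (o = -(4 - 1)²/3 = -⅓*3² = -⅓*9 = -3)
p(J) = 0
√(o + p(j(-3 - 1*5, 6))) = √(-3 + 0) = √(-3) = I*√3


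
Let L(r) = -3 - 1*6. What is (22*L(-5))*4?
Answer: -792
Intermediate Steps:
L(r) = -9 (L(r) = -3 - 6 = -9)
(22*L(-5))*4 = (22*(-9))*4 = -198*4 = -792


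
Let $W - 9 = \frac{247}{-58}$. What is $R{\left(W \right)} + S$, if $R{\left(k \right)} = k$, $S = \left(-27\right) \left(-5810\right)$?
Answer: $\frac{9098735}{58} \approx 1.5687 \cdot 10^{5}$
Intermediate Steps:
$S = 156870$
$W = \frac{275}{58}$ ($W = 9 + \frac{247}{-58} = 9 + 247 \left(- \frac{1}{58}\right) = 9 - \frac{247}{58} = \frac{275}{58} \approx 4.7414$)
$R{\left(W \right)} + S = \frac{275}{58} + 156870 = \frac{9098735}{58}$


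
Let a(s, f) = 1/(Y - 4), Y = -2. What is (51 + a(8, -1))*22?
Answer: 3355/3 ≈ 1118.3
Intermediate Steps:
a(s, f) = -⅙ (a(s, f) = 1/(-2 - 4) = 1/(-6) = -⅙)
(51 + a(8, -1))*22 = (51 - ⅙)*22 = (305/6)*22 = 3355/3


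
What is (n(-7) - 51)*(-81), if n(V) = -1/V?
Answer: 28836/7 ≈ 4119.4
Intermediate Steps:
(n(-7) - 51)*(-81) = (-1/(-7) - 51)*(-81) = (-1*(-⅐) - 51)*(-81) = (⅐ - 51)*(-81) = -356/7*(-81) = 28836/7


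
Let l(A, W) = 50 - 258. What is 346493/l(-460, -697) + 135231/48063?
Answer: -5541788337/3332368 ≈ -1663.0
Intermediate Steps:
l(A, W) = -208
346493/l(-460, -697) + 135231/48063 = 346493/(-208) + 135231/48063 = 346493*(-1/208) + 135231*(1/48063) = -346493/208 + 45077/16021 = -5541788337/3332368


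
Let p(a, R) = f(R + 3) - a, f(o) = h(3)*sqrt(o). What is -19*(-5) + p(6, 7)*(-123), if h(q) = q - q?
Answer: 833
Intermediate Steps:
h(q) = 0
f(o) = 0 (f(o) = 0*sqrt(o) = 0)
p(a, R) = -a (p(a, R) = 0 - a = -a)
-19*(-5) + p(6, 7)*(-123) = -19*(-5) - 1*6*(-123) = 95 - 6*(-123) = 95 + 738 = 833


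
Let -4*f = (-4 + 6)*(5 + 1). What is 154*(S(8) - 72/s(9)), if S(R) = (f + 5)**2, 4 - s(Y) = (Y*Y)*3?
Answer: 158312/239 ≈ 662.39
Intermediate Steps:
s(Y) = 4 - 3*Y**2 (s(Y) = 4 - Y*Y*3 = 4 - Y**2*3 = 4 - 3*Y**2)
f = -3 (f = -(-4 + 6)*(5 + 1)/4 = -6/2 = -1/4*12 = -3)
S(R) = 4 (S(R) = (-3 + 5)**2 = 2**2 = 4)
154*(S(8) - 72/s(9)) = 154*(4 - 72/(4 - 3*9**2)) = 154*(4 - 72/(4 - 3*81)) = 154*(4 - 72/(4 - 243)) = 154*(4 - 72/(-239)) = 154*(4 - 72*(-1/239)) = 154*(4 + 72/239) = 154*(1028/239) = 158312/239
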